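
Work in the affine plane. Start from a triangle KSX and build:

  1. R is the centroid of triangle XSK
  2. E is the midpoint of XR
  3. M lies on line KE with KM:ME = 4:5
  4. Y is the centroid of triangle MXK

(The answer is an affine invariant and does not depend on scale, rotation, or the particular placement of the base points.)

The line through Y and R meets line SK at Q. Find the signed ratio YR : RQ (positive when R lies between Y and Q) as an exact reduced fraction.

YR:RQ = 8/27

Set K = (0, 0), S = (1, 0), X = (0, 1); any affine frame gives the same invariant.
1. R is the centroid of triangle XSK ⇒ R = (1/3, 1/3)
2. E is the midpoint of XR ⇒ E = (1/6, 2/3)
3. M lies on line KE with KM:ME = 4:5 ⇒ M = (2/27, 8/27)
4. Y is the centroid of triangle MXK ⇒ Y = (2/81, 35/81)
line YR meets SK at Q = (11/8, 0)
R = Y + t·(Q−Y) with t = 8/35, so YR:RQ = 8/35:27/35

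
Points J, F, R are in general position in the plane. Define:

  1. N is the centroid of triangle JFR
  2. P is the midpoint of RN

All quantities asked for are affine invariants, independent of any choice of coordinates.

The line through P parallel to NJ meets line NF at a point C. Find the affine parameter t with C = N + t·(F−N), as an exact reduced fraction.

t = -1/2

Set J = (0, 0), F = (1, 0), R = (0, 1); any affine frame gives the same invariant.
1. N is the centroid of triangle JFR ⇒ N = (1/3, 1/3)
2. P is the midpoint of RN ⇒ P = (1/6, 2/3)
through P parallel to NJ: direction (-1/3, -1/3); meets NF at C = (0, 1/2)
C = N + t·(F−N) with t = -1/2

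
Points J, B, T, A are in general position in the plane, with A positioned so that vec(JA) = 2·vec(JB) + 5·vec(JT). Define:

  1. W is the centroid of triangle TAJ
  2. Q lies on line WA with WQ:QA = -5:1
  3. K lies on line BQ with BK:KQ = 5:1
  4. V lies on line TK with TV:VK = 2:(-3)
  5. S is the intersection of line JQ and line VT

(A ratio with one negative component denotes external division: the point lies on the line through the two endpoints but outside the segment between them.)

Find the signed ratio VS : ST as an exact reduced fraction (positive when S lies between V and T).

Assign J = (0, 0), B = (1, 0), T = (0, 1), A = (2, 5) — the answer is frame-independent, so this choice is without loss of generality.
1. W is the centroid of triangle TAJ ⇒ W = (2/3, 2)
2. Q lies on line WA with WQ:QA = -5:1 ⇒ Q = (7/3, 23/4)
3. K lies on line BQ with BK:KQ = 5:1 ⇒ K = (19/9, 115/24)
4. V lies on line TK with TV:VK = 2:(-3) ⇒ V = (-38/9, -79/12)
5. S is the intersection of line JQ and line VT ⇒ S = (1064/711, 874/237)
S = V + t·(T−V) with t = 107/79, so VS:ST = t:(1−t) = 107/79:-28/79

VS:ST = -107/28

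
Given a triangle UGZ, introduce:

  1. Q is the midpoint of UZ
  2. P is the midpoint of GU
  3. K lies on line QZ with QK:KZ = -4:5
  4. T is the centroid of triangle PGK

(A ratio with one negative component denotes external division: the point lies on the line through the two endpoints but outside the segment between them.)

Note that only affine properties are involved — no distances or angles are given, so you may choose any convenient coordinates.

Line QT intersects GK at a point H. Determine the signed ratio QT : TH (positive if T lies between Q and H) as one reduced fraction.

Choose coordinates U = (0, 0), G = (1, 0), Z = (0, 1).
1. Q is the midpoint of UZ ⇒ Q = (0, 1/2)
2. P is the midpoint of GU ⇒ P = (1/2, 0)
3. K lies on line QZ with QK:KZ = -4:5 ⇒ K = (0, -3/2)
4. T is the centroid of triangle PGK ⇒ T = (1/2, -1/2)
line QT meets GK at H = (4/7, -9/14)
T = Q + t·(H−Q) with t = 7/8, so QT:TH = 7/8:1/8

QT:TH = 7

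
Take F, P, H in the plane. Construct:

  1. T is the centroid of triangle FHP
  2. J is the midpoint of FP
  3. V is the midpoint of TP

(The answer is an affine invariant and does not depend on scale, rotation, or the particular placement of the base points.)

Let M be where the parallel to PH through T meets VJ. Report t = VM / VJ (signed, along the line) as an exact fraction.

Set F = (0, 0), P = (1, 0), H = (0, 1); any affine frame gives the same invariant.
1. T is the centroid of triangle FHP ⇒ T = (1/3, 1/3)
2. J is the midpoint of FP ⇒ J = (1/2, 0)
3. V is the midpoint of TP ⇒ V = (2/3, 1/6)
through T parallel to PH: direction (-1, 1); meets VJ at M = (7/12, 1/12)
M = V + t·(J−V) with t = 1/2

t = 1/2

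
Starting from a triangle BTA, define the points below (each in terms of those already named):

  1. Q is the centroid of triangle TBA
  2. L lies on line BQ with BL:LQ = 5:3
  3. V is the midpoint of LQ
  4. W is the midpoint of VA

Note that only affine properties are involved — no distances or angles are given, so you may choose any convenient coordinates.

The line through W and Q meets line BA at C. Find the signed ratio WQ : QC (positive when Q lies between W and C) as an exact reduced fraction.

Set B = (0, 0), T = (1, 0), A = (0, 1); any affine frame gives the same invariant.
1. Q is the centroid of triangle TBA ⇒ Q = (1/3, 1/3)
2. L lies on line BQ with BL:LQ = 5:3 ⇒ L = (5/24, 5/24)
3. V is the midpoint of LQ ⇒ V = (13/48, 13/48)
4. W is the midpoint of VA ⇒ W = (13/96, 61/96)
line WQ meets BA at C = (0, 16/19)
Q = W + t·(C−W) with t = -19/13, so WQ:QC = -19/13:32/13

WQ:QC = -19/32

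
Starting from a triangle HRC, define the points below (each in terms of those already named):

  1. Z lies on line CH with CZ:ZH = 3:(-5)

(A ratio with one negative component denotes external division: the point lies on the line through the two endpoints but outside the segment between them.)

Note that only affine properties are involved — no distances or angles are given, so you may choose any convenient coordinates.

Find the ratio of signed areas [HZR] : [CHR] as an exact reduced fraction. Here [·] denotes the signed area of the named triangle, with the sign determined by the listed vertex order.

[HZR]:[CHR] = -5/2

Assign H = (0, 0), R = (1, 0), C = (0, 1) — the answer is frame-independent, so this choice is without loss of generality.
1. Z lies on line CH with CZ:ZH = 3:(-5) ⇒ Z = (0, 5/2)
2·[HZR] = -5/2, 2·[CHR] = 1
[HZR]:[CHR] = -5/2:1 = -5/2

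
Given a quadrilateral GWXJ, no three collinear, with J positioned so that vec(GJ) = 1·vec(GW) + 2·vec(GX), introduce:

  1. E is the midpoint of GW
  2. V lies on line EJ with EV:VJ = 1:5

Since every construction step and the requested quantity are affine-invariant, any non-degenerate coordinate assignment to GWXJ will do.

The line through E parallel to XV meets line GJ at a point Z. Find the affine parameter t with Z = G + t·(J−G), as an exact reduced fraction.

Set G = (0, 0), W = (1, 0), X = (0, 1), J = (1, 2); any affine frame gives the same invariant.
1. E is the midpoint of GW ⇒ E = (1/2, 0)
2. V lies on line EJ with EV:VJ = 1:5 ⇒ V = (7/12, 1/3)
through E parallel to XV: direction (7/12, -2/3); meets GJ at Z = (2/11, 4/11)
Z = G + t·(J−G) with t = 2/11

t = 2/11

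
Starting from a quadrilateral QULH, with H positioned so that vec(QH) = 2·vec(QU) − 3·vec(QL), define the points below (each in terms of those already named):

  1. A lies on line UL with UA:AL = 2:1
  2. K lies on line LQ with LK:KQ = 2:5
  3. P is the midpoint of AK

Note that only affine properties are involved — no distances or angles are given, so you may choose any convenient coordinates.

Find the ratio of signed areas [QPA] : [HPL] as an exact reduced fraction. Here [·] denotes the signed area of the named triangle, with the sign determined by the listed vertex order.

[QPA]:[HPL] = -5/2

Assign Q = (0, 0), U = (1, 0), L = (0, 1), H = (2, -3) — the answer is frame-independent, so this choice is without loss of generality.
1. A lies on line UL with UA:AL = 2:1 ⇒ A = (1/3, 2/3)
2. K lies on line LQ with LK:KQ = 2:5 ⇒ K = (0, 5/7)
3. P is the midpoint of AK ⇒ P = (1/6, 29/42)
2·[QPA] = -5/42, 2·[HPL] = 1/21
[QPA]:[HPL] = -5/42:1/21 = -5/2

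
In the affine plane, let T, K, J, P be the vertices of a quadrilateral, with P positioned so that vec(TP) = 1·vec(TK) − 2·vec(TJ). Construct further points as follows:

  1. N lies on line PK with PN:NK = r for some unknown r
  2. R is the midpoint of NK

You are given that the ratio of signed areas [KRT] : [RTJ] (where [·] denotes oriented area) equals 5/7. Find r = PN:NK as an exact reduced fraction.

r = 2/5

Set T = (0, 0), K = (1, 0), J = (0, 1), P = (1, -2); any affine frame gives the same invariant.
1. With PN:NK = r, write λ = r/(r+1) so N = P + λ·(K−P); N is affine-linear in λ
2. R is the midpoint of NK ⇒ R is an affine combination of earlier points and hence also affine-linear in λ
Every point depending on N is an affine combination of N and λ-independent points, so each such coordinate is linear in λ; the λ² term in each signed area is a multiple of (K−P)×(K−P) = 0, so 2·[KRT] and 2·[RTJ] are each linear in λ. Evaluating at λ=0 and λ=1:
  2·[KRT] = λ − 1,   2·[RTJ] = -1
So [KRT]:[RTJ] = (λ − 1) / (-1). Setting this equal to 5/7:
  λ − 1 = 5/7·(-1)  ⇒  λ = 2/7
Then r = λ/(1−λ) = (2/7)/(5/7) = 2/5. Check: with r = 2/5, N = (1, -10/7) and [KRT]:[RTJ] = 5/7 as required.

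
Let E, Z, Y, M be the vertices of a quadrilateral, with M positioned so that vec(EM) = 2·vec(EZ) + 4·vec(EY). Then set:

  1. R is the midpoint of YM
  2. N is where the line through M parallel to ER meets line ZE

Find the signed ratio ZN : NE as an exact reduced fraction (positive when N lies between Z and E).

Choose coordinates E = (0, 0), Z = (1, 0), Y = (0, 1), M = (2, 4).
1. R is the midpoint of YM ⇒ R = (1, 5/2)
2. N is where the line through M parallel to ER meets line ZE ⇒ N = (2/5, 0)
N = Z + t·(E−Z) with t = 3/5, so ZN:NE = t:(1−t) = 3/5:2/5

ZN:NE = 3/2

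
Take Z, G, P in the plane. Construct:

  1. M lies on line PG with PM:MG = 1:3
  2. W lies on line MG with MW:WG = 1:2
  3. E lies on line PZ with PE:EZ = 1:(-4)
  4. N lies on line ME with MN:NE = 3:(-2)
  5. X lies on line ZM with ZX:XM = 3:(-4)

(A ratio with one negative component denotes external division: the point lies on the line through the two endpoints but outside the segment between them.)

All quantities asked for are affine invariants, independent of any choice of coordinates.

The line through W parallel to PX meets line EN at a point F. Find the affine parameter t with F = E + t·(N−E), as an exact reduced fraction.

t = -9/10

Assign Z = (0, 0), G = (1, 0), P = (0, 1) — the answer is frame-independent, so this choice is without loss of generality.
1. M lies on line PG with PM:MG = 1:3 ⇒ M = (1/4, 3/4)
2. W lies on line MG with MW:WG = 1:2 ⇒ W = (1/2, 1/2)
3. E lies on line PZ with PE:EZ = 1:(-4) ⇒ E = (0, 4/3)
4. N lies on line ME with MN:NE = 3:(-2) ⇒ N = (-1/2, 5/2)
5. X lies on line ZM with ZX:XM = 3:(-4) ⇒ X = (-3/4, -9/4)
through W parallel to PX: direction (-3/4, -13/4); meets EN at F = (9/20, 17/60)
F = E + t·(N−E) with t = -9/10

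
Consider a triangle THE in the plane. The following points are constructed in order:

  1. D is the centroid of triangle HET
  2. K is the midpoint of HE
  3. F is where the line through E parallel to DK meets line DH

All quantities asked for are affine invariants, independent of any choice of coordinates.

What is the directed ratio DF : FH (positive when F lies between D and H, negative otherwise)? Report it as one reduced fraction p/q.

Work in coordinates with T = (0, 0), H = (1, 0), E = (0, 1).
1. D is the centroid of triangle HET ⇒ D = (1/3, 1/3)
2. K is the midpoint of HE ⇒ K = (1/2, 1/2)
3. F is where the line through E parallel to DK meets line DH ⇒ F = (-1/3, 2/3)
F = D + t·(H−D) with t = -1, so DF:FH = t:(1−t) = -1:2

DF:FH = -1/2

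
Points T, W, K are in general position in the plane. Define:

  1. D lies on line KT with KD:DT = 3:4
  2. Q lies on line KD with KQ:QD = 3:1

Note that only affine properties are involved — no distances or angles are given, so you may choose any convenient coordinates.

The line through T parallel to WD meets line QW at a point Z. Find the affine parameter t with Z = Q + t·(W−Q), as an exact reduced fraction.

t = 19/3

Choose coordinates T = (0, 0), W = (1, 0), K = (0, 1).
1. D lies on line KT with KD:DT = 3:4 ⇒ D = (0, 4/7)
2. Q lies on line KD with KQ:QD = 3:1 ⇒ Q = (0, 19/28)
through T parallel to WD: direction (-1, 4/7); meets QW at Z = (19/3, -76/21)
Z = Q + t·(W−Q) with t = 19/3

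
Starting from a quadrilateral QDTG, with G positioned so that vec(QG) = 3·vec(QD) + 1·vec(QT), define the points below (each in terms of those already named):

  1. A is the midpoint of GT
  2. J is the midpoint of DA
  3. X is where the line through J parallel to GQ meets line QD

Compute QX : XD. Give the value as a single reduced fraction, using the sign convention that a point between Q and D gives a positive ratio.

QX:XD = -1/5

Assign Q = (0, 0), D = (1, 0), T = (0, 1), G = (3, 1) — the answer is frame-independent, so this choice is without loss of generality.
1. A is the midpoint of GT ⇒ A = (3/2, 1)
2. J is the midpoint of DA ⇒ J = (5/4, 1/2)
3. X is where the line through J parallel to GQ meets line QD ⇒ X = (-1/4, 0)
X = Q + t·(D−Q) with t = -1/4, so QX:XD = t:(1−t) = -1/4:5/4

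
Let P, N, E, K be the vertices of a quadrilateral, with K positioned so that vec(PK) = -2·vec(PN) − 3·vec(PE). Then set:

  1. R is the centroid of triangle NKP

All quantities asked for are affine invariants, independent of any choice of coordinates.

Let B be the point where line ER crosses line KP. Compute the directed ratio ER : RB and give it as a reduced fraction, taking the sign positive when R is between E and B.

Choose coordinates P = (0, 0), N = (1, 0), E = (0, 1), K = (-2, -3).
1. R is the centroid of triangle NKP ⇒ R = (-1/3, -1)
line ER meets KP at B = (-2/9, -1/3)
R = E + t·(B−E) with t = 3/2, so ER:RB = 3/2:-1/2

ER:RB = -3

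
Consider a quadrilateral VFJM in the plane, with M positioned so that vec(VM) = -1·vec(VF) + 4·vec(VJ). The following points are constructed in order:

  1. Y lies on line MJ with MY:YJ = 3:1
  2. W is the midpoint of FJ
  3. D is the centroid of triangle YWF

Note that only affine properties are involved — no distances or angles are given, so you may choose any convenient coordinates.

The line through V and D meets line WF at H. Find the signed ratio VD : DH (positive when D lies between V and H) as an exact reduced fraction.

Work in coordinates with V = (0, 0), F = (1, 0), J = (0, 1), M = (-1, 4).
1. Y lies on line MJ with MY:YJ = 3:1 ⇒ Y = (-1/4, 7/4)
2. W is the midpoint of FJ ⇒ W = (1/2, 1/2)
3. D is the centroid of triangle YWF ⇒ D = (5/12, 3/4)
line VD meets WF at H = (5/14, 9/14)
D = V + t·(H−V) with t = 7/6, so VD:DH = 7/6:-1/6

VD:DH = -7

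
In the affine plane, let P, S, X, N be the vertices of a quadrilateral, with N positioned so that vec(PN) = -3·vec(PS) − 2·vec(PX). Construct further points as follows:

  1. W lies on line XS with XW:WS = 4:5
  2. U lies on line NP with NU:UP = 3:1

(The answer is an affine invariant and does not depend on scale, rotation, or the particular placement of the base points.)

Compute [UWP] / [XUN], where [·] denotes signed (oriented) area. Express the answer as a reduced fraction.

[UWP]:[XUN] = 7/81

Choose coordinates P = (0, 0), S = (1, 0), X = (0, 1), N = (-3, -2).
1. W lies on line XS with XW:WS = 4:5 ⇒ W = (4/9, 5/9)
2. U lies on line NP with NU:UP = 3:1 ⇒ U = (-3/4, -1/2)
2·[UWP] = -7/36, 2·[XUN] = -9/4
[UWP]:[XUN] = -7/36:-9/4 = 7/81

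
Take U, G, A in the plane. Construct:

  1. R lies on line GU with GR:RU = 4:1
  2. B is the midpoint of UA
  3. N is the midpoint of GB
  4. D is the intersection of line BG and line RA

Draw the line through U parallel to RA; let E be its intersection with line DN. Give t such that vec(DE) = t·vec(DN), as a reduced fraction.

t = -4/7

Assign U = (0, 0), G = (1, 0), A = (0, 1) — the answer is frame-independent, so this choice is without loss of generality.
1. R lies on line GU with GR:RU = 4:1 ⇒ R = (1/5, 0)
2. B is the midpoint of UA ⇒ B = (0, 1/2)
3. N is the midpoint of GB ⇒ N = (1/2, 1/4)
4. D is the intersection of line BG and line RA ⇒ D = (1/9, 4/9)
through U parallel to RA: direction (-1/5, 1); meets DN at E = (-1/9, 5/9)
E = D + t·(N−D) with t = -4/7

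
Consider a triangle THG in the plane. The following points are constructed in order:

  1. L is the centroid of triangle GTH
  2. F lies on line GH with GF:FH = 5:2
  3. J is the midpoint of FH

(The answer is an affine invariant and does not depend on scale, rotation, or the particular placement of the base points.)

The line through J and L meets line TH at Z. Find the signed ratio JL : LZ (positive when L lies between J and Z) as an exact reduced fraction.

Choose coordinates T = (0, 0), H = (1, 0), G = (0, 1).
1. L is the centroid of triangle GTH ⇒ L = (1/3, 1/3)
2. F lies on line GH with GF:FH = 5:2 ⇒ F = (5/7, 2/7)
3. J is the midpoint of FH ⇒ J = (6/7, 1/7)
line JL meets TH at Z = (5/4, 0)
L = J + t·(Z−J) with t = -4/3, so JL:LZ = -4/3:7/3

JL:LZ = -4/7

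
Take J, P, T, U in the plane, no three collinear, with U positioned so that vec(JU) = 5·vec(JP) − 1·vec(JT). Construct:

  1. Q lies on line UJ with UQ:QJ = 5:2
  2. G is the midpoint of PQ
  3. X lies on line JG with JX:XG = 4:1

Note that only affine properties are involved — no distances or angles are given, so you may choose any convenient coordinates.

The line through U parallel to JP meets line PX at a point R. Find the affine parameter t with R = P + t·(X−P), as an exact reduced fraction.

Set J = (0, 0), P = (1, 0), T = (0, 1), U = (5, -1); any affine frame gives the same invariant.
1. Q lies on line UJ with UQ:QJ = 5:2 ⇒ Q = (10/7, -2/7)
2. G is the midpoint of PQ ⇒ G = (17/14, -1/7)
3. X lies on line JG with JX:XG = 4:1 ⇒ X = (34/35, -4/35)
through U parallel to JP: direction (1, 0); meets PX at R = (3/4, -1)
R = P + t·(X−P) with t = 35/4

t = 35/4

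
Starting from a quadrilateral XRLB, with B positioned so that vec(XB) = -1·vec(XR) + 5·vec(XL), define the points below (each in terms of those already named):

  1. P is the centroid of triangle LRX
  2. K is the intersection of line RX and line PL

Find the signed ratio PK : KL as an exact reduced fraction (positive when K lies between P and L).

Set X = (0, 0), R = (1, 0), L = (0, 1), B = (-1, 5); any affine frame gives the same invariant.
1. P is the centroid of triangle LRX ⇒ P = (1/3, 1/3)
2. K is the intersection of line RX and line PL ⇒ K = (1/2, 0)
K = P + t·(L−P) with t = -1/2, so PK:KL = t:(1−t) = -1/2:3/2

PK:KL = -1/3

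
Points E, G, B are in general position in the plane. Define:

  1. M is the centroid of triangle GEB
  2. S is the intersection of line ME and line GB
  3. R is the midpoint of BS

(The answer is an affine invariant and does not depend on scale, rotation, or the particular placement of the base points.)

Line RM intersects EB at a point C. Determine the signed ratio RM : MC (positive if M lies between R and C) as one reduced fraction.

RM:MC = -1/4

Assign E = (0, 0), G = (1, 0), B = (0, 1) — the answer is frame-independent, so this choice is without loss of generality.
1. M is the centroid of triangle GEB ⇒ M = (1/3, 1/3)
2. S is the intersection of line ME and line GB ⇒ S = (1/2, 1/2)
3. R is the midpoint of BS ⇒ R = (1/4, 3/4)
line RM meets EB at C = (0, 2)
M = R + t·(C−R) with t = -1/3, so RM:MC = -1/3:4/3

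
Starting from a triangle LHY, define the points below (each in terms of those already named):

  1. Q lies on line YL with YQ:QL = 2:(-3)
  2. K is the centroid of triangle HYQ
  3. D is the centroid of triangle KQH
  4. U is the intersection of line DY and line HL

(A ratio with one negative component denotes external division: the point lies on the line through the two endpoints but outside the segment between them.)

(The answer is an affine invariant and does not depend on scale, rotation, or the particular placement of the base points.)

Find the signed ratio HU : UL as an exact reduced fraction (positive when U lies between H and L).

HU:UL = -2

Choose coordinates L = (0, 0), H = (1, 0), Y = (0, 1).
1. Q lies on line YL with YQ:QL = 2:(-3) ⇒ Q = (0, 3)
2. K is the centroid of triangle HYQ ⇒ K = (1/3, 4/3)
3. D is the centroid of triangle KQH ⇒ D = (4/9, 13/9)
4. U is the intersection of line DY and line HL ⇒ U = (-1, 0)
U = H + t·(L−H) with t = 2, so HU:UL = t:(1−t) = 2:-1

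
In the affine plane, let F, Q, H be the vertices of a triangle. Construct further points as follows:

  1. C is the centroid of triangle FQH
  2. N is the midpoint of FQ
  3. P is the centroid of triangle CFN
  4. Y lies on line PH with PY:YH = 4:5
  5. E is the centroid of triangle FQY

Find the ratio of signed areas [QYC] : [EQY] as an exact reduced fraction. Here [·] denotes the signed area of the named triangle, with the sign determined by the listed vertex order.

[QYC]:[EQY] = 27/82

Work in coordinates with F = (0, 0), Q = (1, 0), H = (0, 1).
1. C is the centroid of triangle FQH ⇒ C = (1/3, 1/3)
2. N is the midpoint of FQ ⇒ N = (1/2, 0)
3. P is the centroid of triangle CFN ⇒ P = (5/18, 1/9)
4. Y lies on line PH with PY:YH = 4:5 ⇒ Y = (25/162, 41/81)
5. E is the centroid of triangle FQY ⇒ E = (187/486, 41/243)
2·[QYC] = 1/18, 2·[EQY] = 41/243
[QYC]:[EQY] = 1/18:41/243 = 27/82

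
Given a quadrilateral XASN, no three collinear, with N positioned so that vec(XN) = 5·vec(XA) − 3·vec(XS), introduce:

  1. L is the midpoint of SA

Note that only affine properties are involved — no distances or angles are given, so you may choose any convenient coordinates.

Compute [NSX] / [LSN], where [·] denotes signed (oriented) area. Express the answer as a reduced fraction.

Assign X = (0, 0), A = (1, 0), S = (0, 1), N = (5, -3) — the answer is frame-independent, so this choice is without loss of generality.
1. L is the midpoint of SA ⇒ L = (1/2, 1/2)
2·[NSX] = 5, 2·[LSN] = -1/2
[NSX]:[LSN] = 5:-1/2 = -10

[NSX]:[LSN] = -10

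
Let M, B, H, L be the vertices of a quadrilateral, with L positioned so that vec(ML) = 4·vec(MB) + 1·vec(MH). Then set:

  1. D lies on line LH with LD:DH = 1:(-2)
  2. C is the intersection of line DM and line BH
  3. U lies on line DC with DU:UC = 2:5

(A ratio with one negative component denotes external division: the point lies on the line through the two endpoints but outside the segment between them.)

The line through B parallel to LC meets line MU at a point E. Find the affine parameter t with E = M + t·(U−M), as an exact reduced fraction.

t = 14/47

Work in coordinates with M = (0, 0), B = (1, 0), H = (0, 1), L = (4, 1).
1. D lies on line LH with LD:DH = 1:(-2) ⇒ D = (8, 1)
2. C is the intersection of line DM and line BH ⇒ C = (8/9, 1/9)
3. U lies on line DC with DU:UC = 2:5 ⇒ U = (376/63, 47/63)
through B parallel to LC: direction (-28/9, -8/9); meets MU at E = (16/9, 2/9)
E = M + t·(U−M) with t = 14/47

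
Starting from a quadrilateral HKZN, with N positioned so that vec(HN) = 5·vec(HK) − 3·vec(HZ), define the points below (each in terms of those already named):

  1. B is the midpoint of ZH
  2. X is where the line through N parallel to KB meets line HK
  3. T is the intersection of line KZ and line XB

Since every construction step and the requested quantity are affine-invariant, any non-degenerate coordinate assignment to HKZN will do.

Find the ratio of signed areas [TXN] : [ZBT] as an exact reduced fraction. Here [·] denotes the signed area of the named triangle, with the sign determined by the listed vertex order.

Work in coordinates with H = (0, 0), K = (1, 0), Z = (0, 1), N = (5, -3).
1. B is the midpoint of ZH ⇒ B = (0, 1/2)
2. X is where the line through N parallel to KB meets line HK ⇒ X = (-1, 0)
3. T is the intersection of line KZ and line XB ⇒ T = (1/3, 2/3)
2·[TXN] = 8, 2·[ZBT] = 1/6
[TXN]:[ZBT] = 8:1/6 = 48

[TXN]:[ZBT] = 48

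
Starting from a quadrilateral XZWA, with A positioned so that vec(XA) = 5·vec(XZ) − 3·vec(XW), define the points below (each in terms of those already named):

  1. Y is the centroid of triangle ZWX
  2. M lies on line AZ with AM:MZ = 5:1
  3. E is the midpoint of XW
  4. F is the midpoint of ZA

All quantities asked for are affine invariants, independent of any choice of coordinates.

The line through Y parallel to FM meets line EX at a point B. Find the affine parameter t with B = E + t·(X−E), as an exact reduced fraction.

t = -1/6

Set X = (0, 0), Z = (1, 0), W = (0, 1), A = (5, -3); any affine frame gives the same invariant.
1. Y is the centroid of triangle ZWX ⇒ Y = (1/3, 1/3)
2. M lies on line AZ with AM:MZ = 5:1 ⇒ M = (5/3, -1/2)
3. E is the midpoint of XW ⇒ E = (0, 1/2)
4. F is the midpoint of ZA ⇒ F = (3, -3/2)
through Y parallel to FM: direction (-4/3, 1); meets EX at B = (0, 7/12)
B = E + t·(X−E) with t = -1/6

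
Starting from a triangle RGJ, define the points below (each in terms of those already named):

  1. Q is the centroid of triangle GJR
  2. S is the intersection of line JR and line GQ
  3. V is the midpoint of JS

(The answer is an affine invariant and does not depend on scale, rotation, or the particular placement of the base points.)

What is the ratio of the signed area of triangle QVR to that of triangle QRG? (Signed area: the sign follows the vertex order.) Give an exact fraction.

[QVR]:[QRG] = 3/4

Assign R = (0, 0), G = (1, 0), J = (0, 1) — the answer is frame-independent, so this choice is without loss of generality.
1. Q is the centroid of triangle GJR ⇒ Q = (1/3, 1/3)
2. S is the intersection of line JR and line GQ ⇒ S = (0, 1/2)
3. V is the midpoint of JS ⇒ V = (0, 3/4)
2·[QVR] = 1/4, 2·[QRG] = 1/3
[QVR]:[QRG] = 1/4:1/3 = 3/4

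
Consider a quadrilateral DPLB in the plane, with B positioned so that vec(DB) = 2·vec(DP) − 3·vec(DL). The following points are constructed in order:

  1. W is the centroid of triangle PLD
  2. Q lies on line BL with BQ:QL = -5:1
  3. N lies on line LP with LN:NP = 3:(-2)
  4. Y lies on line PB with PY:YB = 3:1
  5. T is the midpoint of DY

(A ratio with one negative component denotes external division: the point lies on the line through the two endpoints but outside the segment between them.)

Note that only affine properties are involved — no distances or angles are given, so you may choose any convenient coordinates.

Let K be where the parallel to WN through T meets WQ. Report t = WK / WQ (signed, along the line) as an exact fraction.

t = -21/20

Work in coordinates with D = (0, 0), P = (1, 0), L = (0, 1), B = (2, -3).
1. W is the centroid of triangle PLD ⇒ W = (1/3, 1/3)
2. Q lies on line BL with BQ:QL = -5:1 ⇒ Q = (-1/2, 2)
3. N lies on line LP with LN:NP = 3:(-2) ⇒ N = (3, -2)
4. Y lies on line PB with PY:YB = 3:1 ⇒ Y = (7/4, -9/4)
5. T is the midpoint of DY ⇒ T = (7/8, -9/8)
through T parallel to WN: direction (8/3, -7/3); meets WQ at K = (29/24, -17/12)
K = W + t·(Q−W) with t = -21/20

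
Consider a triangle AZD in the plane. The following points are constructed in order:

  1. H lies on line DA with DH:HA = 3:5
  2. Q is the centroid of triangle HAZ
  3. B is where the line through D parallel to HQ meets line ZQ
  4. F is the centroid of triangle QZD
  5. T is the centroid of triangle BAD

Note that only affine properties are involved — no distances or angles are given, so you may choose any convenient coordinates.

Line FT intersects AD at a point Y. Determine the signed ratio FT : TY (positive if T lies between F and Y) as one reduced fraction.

Choose coordinates A = (0, 0), Z = (1, 0), D = (0, 1).
1. H lies on line DA with DH:HA = 3:5 ⇒ H = (0, 5/8)
2. Q is the centroid of triangle HAZ ⇒ Q = (1/3, 5/24)
3. B is where the line through D parallel to HQ meets line ZQ ⇒ B = (11/15, 1/12)
4. F is the centroid of triangle QZD ⇒ F = (4/9, 29/72)
5. T is the centroid of triangle BAD ⇒ T = (11/45, 13/36)
line FT meets AD at Y = (0, 67/216)
T = F + t·(Y−F) with t = 9/20, so FT:TY = 9/20:11/20

FT:TY = 9/11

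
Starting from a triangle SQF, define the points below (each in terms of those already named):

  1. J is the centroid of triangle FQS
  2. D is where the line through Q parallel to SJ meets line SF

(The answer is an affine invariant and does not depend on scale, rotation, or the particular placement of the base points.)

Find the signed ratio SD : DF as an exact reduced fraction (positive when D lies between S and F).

Work in coordinates with S = (0, 0), Q = (1, 0), F = (0, 1).
1. J is the centroid of triangle FQS ⇒ J = (1/3, 1/3)
2. D is where the line through Q parallel to SJ meets line SF ⇒ D = (0, -1)
D = S + t·(F−S) with t = -1, so SD:DF = t:(1−t) = -1:2

SD:DF = -1/2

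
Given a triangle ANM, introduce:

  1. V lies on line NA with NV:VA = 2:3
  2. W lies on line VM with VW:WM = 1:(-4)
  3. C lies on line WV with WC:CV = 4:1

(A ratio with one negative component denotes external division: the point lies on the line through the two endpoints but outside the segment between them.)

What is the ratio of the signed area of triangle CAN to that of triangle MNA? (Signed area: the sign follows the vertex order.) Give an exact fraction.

Set A = (0, 0), N = (1, 0), M = (0, 1); any affine frame gives the same invariant.
1. V lies on line NA with NV:VA = 2:3 ⇒ V = (3/5, 0)
2. W lies on line VM with VW:WM = 1:(-4) ⇒ W = (4/5, -1/3)
3. C lies on line WV with WC:CV = 4:1 ⇒ C = (16/25, -1/15)
2·[CAN] = -1/15, 2·[MNA] = -1
[CAN]:[MNA] = -1/15:-1 = 1/15

[CAN]:[MNA] = 1/15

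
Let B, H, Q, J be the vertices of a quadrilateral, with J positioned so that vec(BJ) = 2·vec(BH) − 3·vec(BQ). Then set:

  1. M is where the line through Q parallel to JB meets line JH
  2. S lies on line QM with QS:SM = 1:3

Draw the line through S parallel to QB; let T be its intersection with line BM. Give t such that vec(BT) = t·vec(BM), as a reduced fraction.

Set B = (0, 0), H = (1, 0), Q = (0, 1), J = (2, -3); any affine frame gives the same invariant.
1. M is where the line through Q parallel to JB meets line JH ⇒ M = (4/3, -1)
2. S lies on line QM with QS:SM = 1:3 ⇒ S = (1/3, 1/2)
through S parallel to QB: direction (0, -1); meets BM at T = (1/3, -1/4)
T = B + t·(M−B) with t = 1/4

t = 1/4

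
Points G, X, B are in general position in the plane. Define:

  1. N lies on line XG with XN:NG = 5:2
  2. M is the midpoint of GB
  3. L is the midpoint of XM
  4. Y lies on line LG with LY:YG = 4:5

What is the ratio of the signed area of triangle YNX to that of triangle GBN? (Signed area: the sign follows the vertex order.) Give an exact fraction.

Choose coordinates G = (0, 0), X = (1, 0), B = (0, 1).
1. N lies on line XG with XN:NG = 5:2 ⇒ N = (2/7, 0)
2. M is the midpoint of GB ⇒ M = (0, 1/2)
3. L is the midpoint of XM ⇒ L = (1/2, 1/4)
4. Y lies on line LG with LY:YG = 4:5 ⇒ Y = (5/18, 5/36)
2·[YNX] = 25/252, 2·[GBN] = -2/7
[YNX]:[GBN] = 25/252:-2/7 = -25/72

[YNX]:[GBN] = -25/72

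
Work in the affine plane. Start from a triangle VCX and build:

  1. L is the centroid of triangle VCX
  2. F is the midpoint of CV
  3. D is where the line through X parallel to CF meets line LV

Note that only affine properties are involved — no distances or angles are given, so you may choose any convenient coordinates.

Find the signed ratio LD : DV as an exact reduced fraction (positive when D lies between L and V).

LD:DV = -2/3

Work in coordinates with V = (0, 0), C = (1, 0), X = (0, 1).
1. L is the centroid of triangle VCX ⇒ L = (1/3, 1/3)
2. F is the midpoint of CV ⇒ F = (1/2, 0)
3. D is where the line through X parallel to CF meets line LV ⇒ D = (1, 1)
D = L + t·(V−L) with t = -2, so LD:DV = t:(1−t) = -2:3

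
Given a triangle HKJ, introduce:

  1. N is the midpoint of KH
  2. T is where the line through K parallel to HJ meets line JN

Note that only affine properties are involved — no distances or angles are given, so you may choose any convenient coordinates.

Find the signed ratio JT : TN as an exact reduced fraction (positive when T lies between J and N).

Work in coordinates with H = (0, 0), K = (1, 0), J = (0, 1).
1. N is the midpoint of KH ⇒ N = (1/2, 0)
2. T is where the line through K parallel to HJ meets line JN ⇒ T = (1, -1)
T = J + t·(N−J) with t = 2, so JT:TN = t:(1−t) = 2:-1

JT:TN = -2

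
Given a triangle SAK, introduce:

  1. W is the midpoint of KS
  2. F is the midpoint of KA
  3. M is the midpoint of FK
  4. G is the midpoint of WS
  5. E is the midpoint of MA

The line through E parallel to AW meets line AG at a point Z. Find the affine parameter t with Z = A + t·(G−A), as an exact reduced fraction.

t = -3/4

Work in coordinates with S = (0, 0), A = (1, 0), K = (0, 1).
1. W is the midpoint of KS ⇒ W = (0, 1/2)
2. F is the midpoint of KA ⇒ F = (1/2, 1/2)
3. M is the midpoint of FK ⇒ M = (1/4, 3/4)
4. G is the midpoint of WS ⇒ G = (0, 1/4)
5. E is the midpoint of MA ⇒ E = (5/8, 3/8)
through E parallel to AW: direction (-1, 1/2); meets AG at Z = (7/4, -3/16)
Z = A + t·(G−A) with t = -3/4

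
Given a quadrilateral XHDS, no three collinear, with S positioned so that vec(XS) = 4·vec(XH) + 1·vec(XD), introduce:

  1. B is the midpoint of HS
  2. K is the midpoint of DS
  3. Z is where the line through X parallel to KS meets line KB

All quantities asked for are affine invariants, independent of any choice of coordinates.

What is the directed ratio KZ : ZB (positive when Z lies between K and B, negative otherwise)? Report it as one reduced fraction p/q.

KZ:ZB = -2

Choose coordinates X = (0, 0), H = (1, 0), D = (0, 1), S = (4, 1).
1. B is the midpoint of HS ⇒ B = (5/2, 1/2)
2. K is the midpoint of DS ⇒ K = (2, 1)
3. Z is where the line through X parallel to KS meets line KB ⇒ Z = (3, 0)
Z = K + t·(B−K) with t = 2, so KZ:ZB = t:(1−t) = 2:-1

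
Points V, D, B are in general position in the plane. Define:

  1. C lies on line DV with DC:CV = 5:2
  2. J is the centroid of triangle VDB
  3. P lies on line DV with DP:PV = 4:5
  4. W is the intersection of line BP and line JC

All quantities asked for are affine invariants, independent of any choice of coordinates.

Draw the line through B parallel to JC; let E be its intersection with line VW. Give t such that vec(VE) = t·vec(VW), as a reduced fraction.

t = -1/2

Set V = (0, 0), D = (1, 0), B = (0, 1); any affine frame gives the same invariant.
1. C lies on line DV with DC:CV = 5:2 ⇒ C = (2/7, 0)
2. J is the centroid of triangle VDB ⇒ J = (1/3, 1/3)
3. P lies on line DV with DP:PV = 4:5 ⇒ P = (5/9, 0)
4. W is the intersection of line BP and line JC ⇒ W = (15/44, 17/44)
through B parallel to JC: direction (-1/21, -1/3); meets VW at E = (-15/88, -17/88)
E = V + t·(W−V) with t = -1/2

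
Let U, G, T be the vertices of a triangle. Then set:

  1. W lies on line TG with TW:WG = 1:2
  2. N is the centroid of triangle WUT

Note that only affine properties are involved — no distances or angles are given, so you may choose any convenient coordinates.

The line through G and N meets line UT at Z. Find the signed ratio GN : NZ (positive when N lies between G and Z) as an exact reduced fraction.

Set U = (0, 0), G = (1, 0), T = (0, 1); any affine frame gives the same invariant.
1. W lies on line TG with TW:WG = 1:2 ⇒ W = (1/3, 2/3)
2. N is the centroid of triangle WUT ⇒ N = (1/9, 5/9)
line GN meets UT at Z = (0, 5/8)
N = G + t·(Z−G) with t = 8/9, so GN:NZ = 8/9:1/9

GN:NZ = 8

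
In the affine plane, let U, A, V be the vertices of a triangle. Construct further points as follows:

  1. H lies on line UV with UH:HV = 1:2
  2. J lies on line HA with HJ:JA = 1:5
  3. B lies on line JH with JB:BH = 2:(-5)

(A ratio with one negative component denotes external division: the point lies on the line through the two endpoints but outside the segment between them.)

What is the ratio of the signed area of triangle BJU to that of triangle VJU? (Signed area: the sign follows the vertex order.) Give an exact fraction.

[BJU]:[VJU] = -2/9

Choose coordinates U = (0, 0), A = (1, 0), V = (0, 1).
1. H lies on line UV with UH:HV = 1:2 ⇒ H = (0, 1/3)
2. J lies on line HA with HJ:JA = 1:5 ⇒ J = (1/6, 5/18)
3. B lies on line JH with JB:BH = 2:(-5) ⇒ B = (5/18, 13/54)
2·[BJU] = 1/27, 2·[VJU] = -1/6
[BJU]:[VJU] = 1/27:-1/6 = -2/9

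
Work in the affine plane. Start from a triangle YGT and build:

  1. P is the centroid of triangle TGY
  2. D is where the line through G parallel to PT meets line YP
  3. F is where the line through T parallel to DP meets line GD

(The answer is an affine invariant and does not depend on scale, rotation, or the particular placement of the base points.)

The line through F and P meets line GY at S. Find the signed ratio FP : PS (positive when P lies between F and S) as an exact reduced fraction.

FP:PS = 3

Assign Y = (0, 0), G = (1, 0), T = (0, 1) — the answer is frame-independent, so this choice is without loss of generality.
1. P is the centroid of triangle TGY ⇒ P = (1/3, 1/3)
2. D is where the line through G parallel to PT meets line YP ⇒ D = (2/3, 2/3)
3. F is where the line through T parallel to DP meets line GD ⇒ F = (1/3, 4/3)
line FP meets GY at S = (1/3, 0)
P = F + t·(S−F) with t = 3/4, so FP:PS = 3/4:1/4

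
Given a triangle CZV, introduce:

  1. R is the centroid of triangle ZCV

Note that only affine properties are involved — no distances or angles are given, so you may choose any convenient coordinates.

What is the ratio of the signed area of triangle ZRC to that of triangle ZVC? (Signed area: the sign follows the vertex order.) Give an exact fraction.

[ZRC]:[ZVC] = 1/3

Choose coordinates C = (0, 0), Z = (1, 0), V = (0, 1).
1. R is the centroid of triangle ZCV ⇒ R = (1/3, 1/3)
2·[ZRC] = 1/3, 2·[ZVC] = 1
[ZRC]:[ZVC] = 1/3:1 = 1/3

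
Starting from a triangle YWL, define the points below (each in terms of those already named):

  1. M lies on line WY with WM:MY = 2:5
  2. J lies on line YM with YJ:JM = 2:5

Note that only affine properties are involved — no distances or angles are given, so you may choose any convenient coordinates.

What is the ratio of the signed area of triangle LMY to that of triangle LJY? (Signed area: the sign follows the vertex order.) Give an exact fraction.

Assign Y = (0, 0), W = (1, 0), L = (0, 1) — the answer is frame-independent, so this choice is without loss of generality.
1. M lies on line WY with WM:MY = 2:5 ⇒ M = (5/7, 0)
2. J lies on line YM with YJ:JM = 2:5 ⇒ J = (10/49, 0)
2·[LMY] = -5/7, 2·[LJY] = -10/49
[LMY]:[LJY] = -5/7:-10/49 = 7/2

[LMY]:[LJY] = 7/2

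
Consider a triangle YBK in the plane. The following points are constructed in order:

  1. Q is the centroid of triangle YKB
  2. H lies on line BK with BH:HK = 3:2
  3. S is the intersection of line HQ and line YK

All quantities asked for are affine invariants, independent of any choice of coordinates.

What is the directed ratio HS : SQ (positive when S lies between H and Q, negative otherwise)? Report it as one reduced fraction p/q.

Work in coordinates with Y = (0, 0), B = (1, 0), K = (0, 1).
1. Q is the centroid of triangle YKB ⇒ Q = (1/3, 1/3)
2. H lies on line BK with BH:HK = 3:2 ⇒ H = (2/5, 3/5)
3. S is the intersection of line HQ and line YK ⇒ S = (0, -1)
S = H + t·(Q−H) with t = 6, so HS:SQ = t:(1−t) = 6:-5

HS:SQ = -6/5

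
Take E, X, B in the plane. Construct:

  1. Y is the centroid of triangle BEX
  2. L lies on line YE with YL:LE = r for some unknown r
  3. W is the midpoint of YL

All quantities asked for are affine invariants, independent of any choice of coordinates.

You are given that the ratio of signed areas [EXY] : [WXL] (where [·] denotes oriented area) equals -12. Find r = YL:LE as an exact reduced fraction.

r = 1/5

Assign E = (0, 0), X = (1, 0), B = (0, 1) — the answer is frame-independent, so this choice is without loss of generality.
1. Y is the centroid of triangle BEX ⇒ Y = (1/3, 1/3)
2. With YL:LE = r, write λ = r/(r+1) so L = Y + λ·(E−Y); L is affine-linear in λ
3. W is the midpoint of YL ⇒ W is an affine combination of earlier points and hence also affine-linear in λ
Every point depending on L is an affine combination of L and λ-independent points, so each such coordinate is linear in λ; the λ² term in each signed area is a multiple of (E−Y)×(E−Y) = 0, so 2·[EXY] and 2·[WXL] are each linear in λ. Evaluating at λ=0 and λ=1:
  2·[EXY] = 1/3,   2·[WXL] = -1/6·λ
So [EXY]:[WXL] = (1/3) / (-1/6·λ). Setting this equal to -12:
  1/3 = -12·(-1/6·λ)  ⇒  λ = 1/6
Then r = λ/(1−λ) = (1/6)/(5/6) = 1/5. Check: with r = 1/5, L = (5/18, 5/18) and [EXY]:[WXL] = -12 as required.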